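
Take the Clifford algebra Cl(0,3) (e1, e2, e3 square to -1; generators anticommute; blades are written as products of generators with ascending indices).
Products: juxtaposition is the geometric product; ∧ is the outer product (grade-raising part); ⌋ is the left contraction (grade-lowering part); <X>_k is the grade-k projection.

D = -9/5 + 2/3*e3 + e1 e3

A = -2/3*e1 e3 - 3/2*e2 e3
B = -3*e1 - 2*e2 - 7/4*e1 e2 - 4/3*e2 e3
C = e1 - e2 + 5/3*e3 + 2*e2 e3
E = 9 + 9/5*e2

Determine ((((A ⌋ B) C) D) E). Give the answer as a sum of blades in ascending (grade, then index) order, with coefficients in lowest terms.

step 1: -2
step 2: -2*e1 + 2*e2 - 10/3*e3 - 4*e2 e3
step 3: 20/9 + 4/15*e1 - 14/15*e2 + 8*e3 + 4*e1 e2 - 4/3*e1 e3 + 128/15*e2 e3 - 2*e1 e2 e3
step 4: 542/25 - 24/5*e1 - 22/5*e2 + 2184/25*e3 + 912/25*e1 e2 - 78/5*e1 e3 + 312/5*e2 e3 - 78/5*e1 e2 e3
Answer: 542/25 - 24/5*e1 - 22/5*e2 + 2184/25*e3 + 912/25*e1 e2 - 78/5*e1 e3 + 312/5*e2 e3 - 78/5*e1 e2 e3


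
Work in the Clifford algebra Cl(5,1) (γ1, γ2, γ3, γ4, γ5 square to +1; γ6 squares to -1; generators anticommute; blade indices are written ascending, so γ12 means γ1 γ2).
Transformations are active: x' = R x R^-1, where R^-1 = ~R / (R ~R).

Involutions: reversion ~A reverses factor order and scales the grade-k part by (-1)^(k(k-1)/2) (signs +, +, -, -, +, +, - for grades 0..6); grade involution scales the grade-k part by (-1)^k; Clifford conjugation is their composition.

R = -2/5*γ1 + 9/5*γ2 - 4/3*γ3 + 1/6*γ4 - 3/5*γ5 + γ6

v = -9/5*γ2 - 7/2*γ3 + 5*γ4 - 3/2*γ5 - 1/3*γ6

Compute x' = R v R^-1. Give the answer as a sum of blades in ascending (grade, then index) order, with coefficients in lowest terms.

~R = -2/5*γ1 + 9/5*γ2 - 4/3*γ3 + 1/6*γ4 - 3/5*γ5 + γ6, and R ~R = 4109/900, so R^-1 = ~R / (4109/900).
R v = 262/75 + 18/25*γ12 + 7/5*γ13 - 2*γ14 + 3/5*γ15 + 2/15*γ16 - 87/10*γ23 + 93/10*γ24 - 189/50*γ25 + 6/5*γ26 - 73/12*γ34 - 1/10*γ35 + 71/18*γ36 + 11/4*γ45 - 91/18*γ46 + 17/10*γ56
Answer: -12576/20545*γ1 + 93573/20545*γ2 + 11995/8218*γ3 - 19497/4109*γ4 + 23907/41090*γ5 + 22973/12327*γ6


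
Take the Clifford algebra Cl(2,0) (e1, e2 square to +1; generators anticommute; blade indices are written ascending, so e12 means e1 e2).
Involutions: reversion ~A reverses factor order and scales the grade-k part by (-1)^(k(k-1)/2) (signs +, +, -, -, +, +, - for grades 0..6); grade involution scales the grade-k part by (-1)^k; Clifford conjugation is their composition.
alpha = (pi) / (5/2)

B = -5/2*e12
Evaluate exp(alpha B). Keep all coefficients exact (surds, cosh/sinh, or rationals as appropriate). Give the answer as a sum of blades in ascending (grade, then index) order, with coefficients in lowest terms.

B^2 = (-5/2)^2*(e12)^2 = 25/4*(-1) = -25/4 (a basis 2-blade squares to minus the product of its generators' squares).
B^2 = -25/4 — a negative square means the series sums to a rotation: l = 5/2, alpha*l = pi, so exp(alpha B) = cos(pi) + (sin(pi)/(5/2))*B = -1 + (0)*B.
Answer: -1


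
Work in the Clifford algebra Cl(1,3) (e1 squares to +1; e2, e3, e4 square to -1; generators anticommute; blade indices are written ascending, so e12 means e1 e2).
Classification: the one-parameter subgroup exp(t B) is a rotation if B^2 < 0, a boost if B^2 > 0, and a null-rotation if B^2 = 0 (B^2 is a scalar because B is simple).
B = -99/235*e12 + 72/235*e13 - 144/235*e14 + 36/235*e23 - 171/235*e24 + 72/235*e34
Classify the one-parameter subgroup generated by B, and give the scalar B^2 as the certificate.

B^2 term by term: the squares give (-99/235)^2*(e12)^2 + (72/235)^2*(e13)^2 + (-144/235)^2*(e14)^2 + (36/235)^2*(e23)^2 + (-171/235)^2*(e24)^2 + (72/235)^2*(e34)^2 = 9801/55225*(+1) + 5184/55225*(+1) + 20736/55225*(+1) + 1296/55225*(-1) + 29241/55225*(-1) + 5184/55225*(-1) = 0 (each basis 2-blade squares to minus the product of its generators' squares); cross terms between blades sharing an index anticommute and cancel; the commuting (index-disjoint) pairs give grade-4 terms 2*c*c'*(blade product), which cancel blade by blade — e1234: -14256/55225 + 24624/55225 - 10368/55225 = 0 — confirming B is simple. So B^2 = 0.
Answer: null-rotation, certificate B^2 = 0. B^2 = 0 is basis-independent, so its sign is the whole story.


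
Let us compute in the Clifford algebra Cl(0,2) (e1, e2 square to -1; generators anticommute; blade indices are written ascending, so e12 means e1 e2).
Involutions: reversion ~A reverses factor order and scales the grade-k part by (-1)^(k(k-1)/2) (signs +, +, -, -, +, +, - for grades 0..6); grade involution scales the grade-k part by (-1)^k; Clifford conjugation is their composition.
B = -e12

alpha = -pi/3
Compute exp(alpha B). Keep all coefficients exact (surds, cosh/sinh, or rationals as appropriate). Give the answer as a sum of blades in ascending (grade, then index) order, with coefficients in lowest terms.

B^2 = (-1)^2*(e12)^2 = 1*(-1) = -1 (a basis 2-blade squares to minus the product of its generators' squares).
B^2 = -1 — the negative square puts this in the circular regime; l = 1, alpha*l = -pi/3, so exp(alpha B) = cos(-pi/3) + (sin(-pi/3)/1)*B = 1/2 + (-sqrt(3)/2)*B.
Answer: 1/2 + sqrt(3)/2*e12


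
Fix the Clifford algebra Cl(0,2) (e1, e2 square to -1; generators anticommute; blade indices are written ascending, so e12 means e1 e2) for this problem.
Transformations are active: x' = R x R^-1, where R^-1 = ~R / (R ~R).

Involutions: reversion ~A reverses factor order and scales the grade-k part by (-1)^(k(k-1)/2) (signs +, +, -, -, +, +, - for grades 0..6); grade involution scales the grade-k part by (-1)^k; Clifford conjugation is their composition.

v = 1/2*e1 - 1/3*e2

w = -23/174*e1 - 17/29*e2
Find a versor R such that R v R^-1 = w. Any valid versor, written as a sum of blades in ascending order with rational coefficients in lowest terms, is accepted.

Take R = v + w = 32/87*e1 - 80/87*e2. Because q(v) = q(w) = -13/36, conjugation by R sends v exactly to w.
Answer: 32/87*e1 - 80/87*e2


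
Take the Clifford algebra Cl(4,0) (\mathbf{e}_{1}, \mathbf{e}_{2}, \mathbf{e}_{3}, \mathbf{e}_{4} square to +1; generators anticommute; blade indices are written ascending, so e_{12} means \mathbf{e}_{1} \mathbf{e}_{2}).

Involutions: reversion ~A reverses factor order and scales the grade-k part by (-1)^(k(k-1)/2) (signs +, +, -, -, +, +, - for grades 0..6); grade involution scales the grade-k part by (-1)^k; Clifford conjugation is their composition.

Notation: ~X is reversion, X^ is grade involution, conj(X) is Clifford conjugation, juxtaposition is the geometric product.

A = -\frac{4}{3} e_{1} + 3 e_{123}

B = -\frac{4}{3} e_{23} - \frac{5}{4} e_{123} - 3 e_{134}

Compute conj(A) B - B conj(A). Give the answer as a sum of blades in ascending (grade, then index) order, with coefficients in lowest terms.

first term: \frac{15}{4} + 4 e_{1} - \frac{5}{3} e_{23} - 9 e_{24} - 4 e_{34} - \frac{16}{9} e_{123}
second term: \frac{15}{4} + 4 e_{1} - \frac{5}{3} e_{23} + 9 e_{24} - 4 e_{34} - \frac{16}{9} e_{123}
Answer: -18 e_{24}


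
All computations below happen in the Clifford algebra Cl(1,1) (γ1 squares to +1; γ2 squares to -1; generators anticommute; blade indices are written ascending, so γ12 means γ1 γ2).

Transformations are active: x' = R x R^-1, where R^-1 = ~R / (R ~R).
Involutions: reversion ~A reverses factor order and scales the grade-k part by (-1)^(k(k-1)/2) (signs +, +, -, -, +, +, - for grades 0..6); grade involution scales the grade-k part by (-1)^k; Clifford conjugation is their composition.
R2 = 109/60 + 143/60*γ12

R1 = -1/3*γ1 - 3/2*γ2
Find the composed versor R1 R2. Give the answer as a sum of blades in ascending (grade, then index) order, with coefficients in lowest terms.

Distribute over the terms of R1 (each basis-blade product reordered to ascending indices, repeated generators contracted through their squares):
(-1/3*γ1) R2 = -109/180*γ1 - 143/180*γ2
(-3/2*γ2) R2 = -143/40*γ1 - 109/40*γ2
Summing the partial products and collecting blades:
Answer: -301/72*γ1 - 1267/360*γ2


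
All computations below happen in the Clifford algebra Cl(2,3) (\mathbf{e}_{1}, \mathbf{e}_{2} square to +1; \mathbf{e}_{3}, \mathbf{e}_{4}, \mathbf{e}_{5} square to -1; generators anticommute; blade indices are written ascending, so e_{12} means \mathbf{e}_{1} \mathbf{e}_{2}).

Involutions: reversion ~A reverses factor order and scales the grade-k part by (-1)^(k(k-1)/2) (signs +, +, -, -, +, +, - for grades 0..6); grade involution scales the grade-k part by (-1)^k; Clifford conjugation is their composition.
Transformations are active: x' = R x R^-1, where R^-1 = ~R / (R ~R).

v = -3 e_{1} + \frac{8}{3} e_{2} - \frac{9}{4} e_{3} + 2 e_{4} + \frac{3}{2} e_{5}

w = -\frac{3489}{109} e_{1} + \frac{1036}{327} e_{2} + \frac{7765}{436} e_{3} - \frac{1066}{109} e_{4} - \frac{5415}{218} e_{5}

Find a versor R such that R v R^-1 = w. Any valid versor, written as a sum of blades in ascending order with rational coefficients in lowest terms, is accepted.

The midline construction: v and w both square to \frac{691}{144}, so reflecting in their sum -\frac{3816}{109} e_{1} + \frac{636}{109} e_{2} + \frac{1696}{109} e_{3} - \frac{848}{109} e_{4} - \frac{2544}{109} e_{5} exchanges them.
Answer: -\frac{3816}{109} e_{1} + \frac{636}{109} e_{2} + \frac{1696}{109} e_{3} - \frac{848}{109} e_{4} - \frac{2544}{109} e_{5}


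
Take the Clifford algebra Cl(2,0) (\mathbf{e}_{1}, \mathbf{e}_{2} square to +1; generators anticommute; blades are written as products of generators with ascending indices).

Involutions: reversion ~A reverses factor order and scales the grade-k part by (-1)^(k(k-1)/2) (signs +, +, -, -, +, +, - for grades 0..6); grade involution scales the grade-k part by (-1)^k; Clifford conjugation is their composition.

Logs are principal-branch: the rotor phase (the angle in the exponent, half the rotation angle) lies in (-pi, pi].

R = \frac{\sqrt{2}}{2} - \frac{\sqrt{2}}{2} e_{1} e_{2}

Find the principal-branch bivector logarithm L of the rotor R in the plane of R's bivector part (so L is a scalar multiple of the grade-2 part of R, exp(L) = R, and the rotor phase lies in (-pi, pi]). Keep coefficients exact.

The scalar part of R is \frac{\sqrt{2}}{2}, so the principal-branch rotor phase is pinned; divide the bivector part by its sine to get the unit plane — L is the phase times that plane.
Concretely: cos(phase) = \frac{\sqrt{2}}{2} gives phase = ±\frac{\pi}{4}, and since phase/sin(phase) is even the sign is immaterial: L = (phase/sin(phase)) * <R>_2 = (\frac{\sqrt{2} \pi}{4}) * <R>_2.
Answer: - \frac{\pi}{4} e_{1} e_{2}


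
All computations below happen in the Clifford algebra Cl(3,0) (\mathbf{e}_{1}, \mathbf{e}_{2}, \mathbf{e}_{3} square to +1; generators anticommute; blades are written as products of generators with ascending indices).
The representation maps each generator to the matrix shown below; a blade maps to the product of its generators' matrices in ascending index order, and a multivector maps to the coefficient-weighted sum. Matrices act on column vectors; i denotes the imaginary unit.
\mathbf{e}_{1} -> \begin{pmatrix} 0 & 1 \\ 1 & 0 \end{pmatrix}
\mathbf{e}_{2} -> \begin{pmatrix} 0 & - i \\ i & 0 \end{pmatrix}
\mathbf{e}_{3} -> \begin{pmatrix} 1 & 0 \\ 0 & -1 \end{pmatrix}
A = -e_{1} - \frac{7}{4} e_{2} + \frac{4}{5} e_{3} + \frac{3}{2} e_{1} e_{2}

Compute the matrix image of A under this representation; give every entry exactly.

Bivector images (products of the table entries): rho(e_{1} e_{2}) = rho(\mathbf{e}_{1})rho(\mathbf{e}_{2}) = \begin{pmatrix} i & 0 \\ 0 & - i \end{pmatrix}.
M = (-1)*rho(e_{1}) + (-\frac{7}{4})*rho(e_{2}) + (\frac{4}{5})*rho(e_{3}) + (\frac{3}{2})*rho(e_{1} e_{2}), summed entrywise:
Answer: \begin{pmatrix} \frac{4}{5} + \frac{3 i}{2} & -1 + \frac{7 i}{4} \\ -1 - \frac{7 i}{4} & - \frac{4}{5} - \frac{3 i}{2} \end{pmatrix}


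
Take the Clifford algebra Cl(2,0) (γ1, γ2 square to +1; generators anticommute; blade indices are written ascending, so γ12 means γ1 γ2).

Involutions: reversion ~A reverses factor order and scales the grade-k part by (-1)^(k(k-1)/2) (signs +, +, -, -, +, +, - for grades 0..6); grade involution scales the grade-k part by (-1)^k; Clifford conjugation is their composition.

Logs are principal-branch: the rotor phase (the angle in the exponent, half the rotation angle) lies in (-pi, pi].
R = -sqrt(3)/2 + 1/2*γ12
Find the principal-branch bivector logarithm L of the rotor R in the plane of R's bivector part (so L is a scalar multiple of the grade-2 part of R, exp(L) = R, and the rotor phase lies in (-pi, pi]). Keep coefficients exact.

The scalar part of R is -sqrt(3)/2, and that scalar determines the rotor phase on the principal branch; recovering the unit plane as bivector-part over sine of the phase gives L = phase * plane.
Concretely: cos(phase) = -sqrt(3)/2 gives phase = ±5*pi/6, and since phase/sin(phase) is even the sign is immaterial: L = (phase/sin(phase)) * <R>_2 = (5*pi/3) * <R>_2.
Answer: 5*pi/6*γ12


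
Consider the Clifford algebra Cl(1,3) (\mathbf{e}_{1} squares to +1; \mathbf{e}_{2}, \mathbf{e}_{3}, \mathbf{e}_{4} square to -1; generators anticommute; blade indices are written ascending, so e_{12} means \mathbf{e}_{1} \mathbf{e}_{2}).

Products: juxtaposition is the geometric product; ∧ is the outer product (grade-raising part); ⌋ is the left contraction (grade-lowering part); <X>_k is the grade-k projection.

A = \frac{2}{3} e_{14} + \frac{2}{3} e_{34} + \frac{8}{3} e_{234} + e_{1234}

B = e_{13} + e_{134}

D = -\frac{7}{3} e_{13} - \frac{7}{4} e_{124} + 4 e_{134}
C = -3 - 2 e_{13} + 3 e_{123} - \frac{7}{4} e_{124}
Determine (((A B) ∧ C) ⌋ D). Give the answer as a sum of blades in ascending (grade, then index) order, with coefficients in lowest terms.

step 1: -\frac{2}{3} e_{1} + e_{2} - \frac{2}{3} e_{3} + \frac{8}{3} e_{12} + \frac{2}{3} e_{14} - e_{24} + \frac{2}{3} e_{34} - \frac{8}{3} e_{124}
step 2: 2 e_{1} - 3 e_{2} + 2 e_{3} - 8 e_{12} - 2 e_{14} + 3 e_{24} - 2 e_{34} + 2 e_{123} + 8 e_{124} - \frac{5}{6} e_{1234}
step 3: 14 + \frac{103}{12} e_{1} - \frac{7}{2} e_{2} + \frac{10}{3} e_{3} + 14 e_{4} + \frac{53}{4} e_{14} - \frac{7}{2} e_{24} + 8 e_{34}
Answer: 14 + \frac{103}{12} e_{1} - \frac{7}{2} e_{2} + \frac{10}{3} e_{3} + 14 e_{4} + \frac{53}{4} e_{14} - \frac{7}{2} e_{24} + 8 e_{34}


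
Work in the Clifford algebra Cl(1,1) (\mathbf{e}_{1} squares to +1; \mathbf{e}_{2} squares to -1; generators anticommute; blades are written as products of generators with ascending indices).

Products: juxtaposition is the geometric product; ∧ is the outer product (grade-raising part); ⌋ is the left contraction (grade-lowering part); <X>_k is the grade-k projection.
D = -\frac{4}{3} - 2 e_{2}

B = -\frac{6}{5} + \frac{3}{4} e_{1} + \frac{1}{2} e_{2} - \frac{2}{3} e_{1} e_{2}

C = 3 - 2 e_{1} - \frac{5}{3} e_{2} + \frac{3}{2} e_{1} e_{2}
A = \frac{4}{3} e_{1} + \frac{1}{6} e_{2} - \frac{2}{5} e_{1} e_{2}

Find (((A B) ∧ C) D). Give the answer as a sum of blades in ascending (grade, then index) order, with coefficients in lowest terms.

step 1: \frac{71}{60} - \frac{68}{45} e_{1} - \frac{71}{90} e_{2} + \frac{613}{600} e_{1} e_{2}
step 2: \frac{71}{20} - \frac{69}{10} e_{1} - \frac{781}{180} e_{2} + \frac{3902}{675} e_{1} e_{2}
step 3: -\frac{1207}{90} + \frac{14014}{675} e_{1} - \frac{71}{54} e_{2} + \frac{12337}{2025} e_{1} e_{2}
Answer: -\frac{1207}{90} + \frac{14014}{675} e_{1} - \frac{71}{54} e_{2} + \frac{12337}{2025} e_{1} e_{2}


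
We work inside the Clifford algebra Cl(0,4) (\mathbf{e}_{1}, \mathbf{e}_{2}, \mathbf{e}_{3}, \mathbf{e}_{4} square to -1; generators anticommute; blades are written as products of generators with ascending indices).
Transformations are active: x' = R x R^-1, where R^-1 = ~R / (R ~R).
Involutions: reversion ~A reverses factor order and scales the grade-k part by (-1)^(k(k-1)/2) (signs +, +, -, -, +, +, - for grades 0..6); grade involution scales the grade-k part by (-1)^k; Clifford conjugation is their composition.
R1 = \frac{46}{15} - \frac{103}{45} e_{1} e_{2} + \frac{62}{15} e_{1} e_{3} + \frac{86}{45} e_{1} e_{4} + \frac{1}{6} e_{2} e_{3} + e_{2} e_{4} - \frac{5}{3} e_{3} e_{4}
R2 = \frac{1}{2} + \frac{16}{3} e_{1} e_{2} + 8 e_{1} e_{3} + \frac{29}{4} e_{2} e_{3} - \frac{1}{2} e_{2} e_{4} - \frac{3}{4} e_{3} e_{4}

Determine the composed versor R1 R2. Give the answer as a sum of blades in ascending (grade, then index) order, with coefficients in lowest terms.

Distribute over the terms of R2 (each basis-blade product reordered to ascending indices, repeated generators contracted through their squares):
R1 (\frac{1}{2}) = \frac{23}{15} - \frac{103}{90} e_{1} e_{2} + \frac{31}{15} e_{1} e_{3} + \frac{43}{45} e_{1} e_{4} + \frac{1}{12} e_{2} e_{3} + \frac{1}{2} e_{2} e_{4} - \frac{5}{6} e_{3} e_{4}
R1 (\frac{16}{3} e_{1} e_{2}) = \frac{1648}{135} + \frac{736}{45} e_{1} e_{2} + \frac{8}{9} e_{1} e_{3} + \frac{16}{3} e_{1} e_{4} - \frac{992}{45} e_{2} e_{3} - \frac{1376}{135} e_{2} e_{4} - \frac{80}{9} e_{1} e_{2} e_{3} e_{4}
R1 (8 e_{1} e_{3}) = -\frac{496}{15} - \frac{4}{3} e_{1} e_{2} + \frac{368}{15} e_{1} e_{3} - \frac{40}{3} e_{1} e_{4} - \frac{824}{45} e_{2} e_{3} - \frac{688}{45} e_{3} e_{4} - 8 e_{1} e_{2} e_{3} e_{4}
R1 (\frac{29}{4} e_{2} e_{3}) = -\frac{29}{24} + \frac{899}{30} e_{1} e_{2} + \frac{2987}{180} e_{1} e_{3} + \frac{667}{30} e_{2} e_{3} - \frac{145}{12} e_{2} e_{4} - \frac{29}{4} e_{3} e_{4} + \frac{1247}{90} e_{1} e_{2} e_{3} e_{4}
R1 (-\frac{1}{2} e_{2} e_{4}) = \frac{1}{2} - \frac{43}{45} e_{1} e_{2} - \frac{103}{90} e_{1} e_{4} - \frac{5}{6} e_{2} e_{3} - \frac{23}{15} e_{2} e_{4} - \frac{1}{12} e_{3} e_{4} + \frac{31}{15} e_{1} e_{2} e_{3} e_{4}
R1 (-\frac{3}{4} e_{3} e_{4}) = -\frac{5}{4} - \frac{43}{30} e_{1} e_{3} + \frac{31}{10} e_{1} e_{4} - \frac{3}{4} e_{2} e_{3} + \frac{1}{8} e_{2} e_{4} - \frac{23}{10} e_{3} e_{4} + \frac{103}{60} e_{1} e_{2} e_{3} e_{4}
Summing the partial products and collecting blades:
Answer: -\frac{22987}{1080} + \frac{386}{9} e_{1} e_{2} + \frac{853}{20} e_{1} e_{3} - \frac{229}{45} e_{1} e_{4} - \frac{883}{45} e_{2} e_{3} - \frac{25039}{1080} e_{2} e_{4} - \frac{1159}{45} e_{3} e_{4} + \frac{3}{4} e_{1} e_{2} e_{3} e_{4}


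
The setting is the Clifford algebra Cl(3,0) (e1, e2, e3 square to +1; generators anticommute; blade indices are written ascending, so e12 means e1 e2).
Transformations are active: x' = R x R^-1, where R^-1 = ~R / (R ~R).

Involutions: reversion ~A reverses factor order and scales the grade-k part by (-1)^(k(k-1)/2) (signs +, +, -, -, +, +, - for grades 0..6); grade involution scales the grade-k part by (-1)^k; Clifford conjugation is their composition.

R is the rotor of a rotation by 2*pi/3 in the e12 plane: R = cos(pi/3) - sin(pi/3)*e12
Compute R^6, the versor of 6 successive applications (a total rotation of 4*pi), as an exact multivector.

Rotor phase runs at HALF the rotation angle; powers of one rotor simply add phase, so after 6 steps in e12 the phase is 6*pi/3 = 2*pi and R^6 = cos(2*pi) - sin(2*pi)*e12.
cos(2*pi) = 1 and sin(2*pi) = 0, so R^6 = 1. The total rotation 4*pi is 2 full turns, so every vector returns to itself, yet the rotor is +1, back on the identity sheet (an even number of 2*pi turns).
Answer: 1


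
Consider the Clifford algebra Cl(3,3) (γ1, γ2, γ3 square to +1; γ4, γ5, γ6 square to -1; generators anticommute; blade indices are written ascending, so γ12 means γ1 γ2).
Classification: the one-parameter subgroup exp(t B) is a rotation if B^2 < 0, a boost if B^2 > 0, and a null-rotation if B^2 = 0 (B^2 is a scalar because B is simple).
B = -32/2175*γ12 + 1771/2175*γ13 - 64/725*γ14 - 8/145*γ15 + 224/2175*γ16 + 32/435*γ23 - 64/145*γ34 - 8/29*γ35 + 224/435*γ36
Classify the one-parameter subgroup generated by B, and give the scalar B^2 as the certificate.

B^2 term by term: the squares give (-32/2175)^2*(γ12)^2 + (1771/2175)^2*(γ13)^2 + (-64/725)^2*(γ14)^2 + (-8/145)^2*(γ15)^2 + (224/2175)^2*(γ16)^2 + (32/435)^2*(γ23)^2 + (-64/145)^2*(γ34)^2 + (-8/29)^2*(γ35)^2 + (224/435)^2*(γ36)^2 = 1024/4730625*(-1) + 3136441/4730625*(-1) + 4096/525625*(+1) + 64/21025*(+1) + 50176/4730625*(+1) + 1024/189225*(-1) + 4096/21025*(+1) + 64/841*(+1) + 50176/189225*(+1) = -1/9 (each basis 2-blade squares to minus the product of its generators' squares); cross terms between blades sharing an index anticommute and cancel; the commuting (index-disjoint) pairs give grade-4 terms 2*c*c'*(blade product), which cancel blade by blade — γ1234: 4096/315375 - 4096/315375 = 0; γ1235: 512/63075 - 512/63075 = 0; γ1236: -14336/946125 + 14336/946125 = 0; γ1345: -1024/21025 + 1024/21025 = 0; γ1346: 28672/315375 - 28672/315375 = 0; γ1356: 3584/63075 - 3584/63075 = 0 — confirming B is simple. So B^2 = -1/9.
Answer: rotation, certificate B^2 = -1/9. Key observation: B^2 = -1/9 is a conjugation invariant, so its sign decides the class regardless of the surface form of B.


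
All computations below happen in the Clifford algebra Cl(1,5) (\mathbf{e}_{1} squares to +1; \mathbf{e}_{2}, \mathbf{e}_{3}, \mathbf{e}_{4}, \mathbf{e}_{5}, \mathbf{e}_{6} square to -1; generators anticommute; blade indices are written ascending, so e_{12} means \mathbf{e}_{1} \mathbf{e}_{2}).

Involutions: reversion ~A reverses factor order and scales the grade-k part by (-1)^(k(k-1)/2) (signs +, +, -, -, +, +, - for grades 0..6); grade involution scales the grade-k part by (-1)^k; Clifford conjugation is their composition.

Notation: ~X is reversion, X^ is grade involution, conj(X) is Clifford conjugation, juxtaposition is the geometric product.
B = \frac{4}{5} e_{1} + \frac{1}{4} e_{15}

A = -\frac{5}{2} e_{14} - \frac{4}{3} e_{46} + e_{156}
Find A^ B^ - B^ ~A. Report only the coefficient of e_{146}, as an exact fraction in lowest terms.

first term: -2 e_{4} - \frac{1}{4} e_{6} + \frac{5}{8} e_{45} + \frac{4}{5} e_{56} + \frac{16}{15} e_{146} + \frac{1}{3} e_{1456}
second term: -2 e_{4} - \frac{1}{4} e_{6} + \frac{5}{8} e_{45} + \frac{4}{5} e_{56} - \frac{16}{15} e_{146} - \frac{1}{3} e_{1456}
Answer: \frac{32}{15}


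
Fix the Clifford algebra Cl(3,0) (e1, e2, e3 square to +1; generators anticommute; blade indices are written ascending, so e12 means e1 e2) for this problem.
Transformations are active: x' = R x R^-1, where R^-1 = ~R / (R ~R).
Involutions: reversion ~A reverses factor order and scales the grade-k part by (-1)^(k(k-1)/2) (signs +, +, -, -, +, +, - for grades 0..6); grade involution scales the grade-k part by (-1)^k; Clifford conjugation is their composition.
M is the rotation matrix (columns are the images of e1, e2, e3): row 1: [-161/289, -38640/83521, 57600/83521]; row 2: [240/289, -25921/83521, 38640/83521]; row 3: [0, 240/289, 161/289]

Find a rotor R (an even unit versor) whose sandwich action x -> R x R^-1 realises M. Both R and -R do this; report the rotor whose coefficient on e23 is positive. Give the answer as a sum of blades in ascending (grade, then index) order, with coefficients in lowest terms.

Method: write R = a + b12*e12 + b13*e13 + b23*e23 with a^2 + b12^2 + b13^2 + b23^2 = 1 (so R^-1 = ~R). Expanding the columns R e_j ~R gives tr M = 4a^2 - 1 and, from the antisymmetric part, M21 - M12 = -4a*b12, M13 - M31 = 4a*b13, M32 - M23 = -4a*b23.
Here tr M = -25921/83521, so a^2 = (1 + tr M)/4 = 14400/83521 and a = ±120/289. Taking a = 120/289: M21 - M12 = 108000/83521, M13 - M31 = 57600/83521, M32 - M23 = 30720/83521, giving b12 = -225/289, b13 = 120/289, b23 = -64/289, i.e. R = 120/289 - 225/289*e12 + 120/289*e13 - 64/289*e23.
Its e23 coefficient is negative, so report the other preimage -R.
Answer: -120/289 + 225/289*e12 - 120/289*e13 + 64/289*e23. Sheet selection: the two-to-one cover makes ±R indistinguishable at the matrix level (trace -25921/83521), so uniqueness comes from the required sign on e23.


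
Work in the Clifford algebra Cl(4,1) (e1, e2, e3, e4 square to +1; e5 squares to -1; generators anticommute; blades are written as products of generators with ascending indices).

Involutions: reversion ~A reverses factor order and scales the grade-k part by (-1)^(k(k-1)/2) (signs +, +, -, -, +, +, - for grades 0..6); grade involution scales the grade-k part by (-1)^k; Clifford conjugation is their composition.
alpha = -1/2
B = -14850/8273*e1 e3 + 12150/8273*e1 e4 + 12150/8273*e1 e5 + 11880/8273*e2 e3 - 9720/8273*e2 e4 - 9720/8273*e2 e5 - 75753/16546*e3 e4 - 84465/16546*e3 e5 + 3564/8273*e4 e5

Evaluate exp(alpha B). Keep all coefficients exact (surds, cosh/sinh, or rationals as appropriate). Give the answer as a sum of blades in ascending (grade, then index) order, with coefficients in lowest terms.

B^2 term by term: the squares give (-14850/8273)^2*(e1 e3)^2 + (12150/8273)^2*(e1 e4)^2 + (12150/8273)^2*(e1 e5)^2 + (11880/8273)^2*(e2 e3)^2 + (-9720/8273)^2*(e2 e4)^2 + (-9720/8273)^2*(e2 e5)^2 + (-75753/16546)^2*(e3 e4)^2 + (-84465/16546)^2*(e3 e5)^2 + (3564/8273)^2*(e4 e5)^2 = 220522500/68442529*(-1) + 147622500/68442529*(-1) + 147622500/68442529*(+1) + 141134400/68442529*(-1) + 94478400/68442529*(-1) + 94478400/68442529*(+1) + 5738517009/273770116*(-1) + 7134336225/273770116*(+1) + 12702096/68442529*(+1) = 0 (each basis 2-blade squares to minus the product of its generators' squares); cross terms between blades sharing an index anticommute and cancel; the commuting (index-disjoint) pairs give grade-4 terms 2*c*c'*(blade product), which cancel blade by blade — e1 e2 e3 e4: -288684000/68442529 + 288684000/68442529 = 0; e1 e2 e3 e5: -288684000/68442529 + 288684000/68442529 = 0; e1 e2 e4 e5: 236196000/68442529 - 236196000/68442529 = 0; e1 e3 e4 e5: -105850800/68442529 + 1026249750/68442529 - 920398950/68442529 = 0; e2 e3 e4 e5: 84680640/68442529 - 820999800/68442529 + 736319160/68442529 = 0 — confirming B is simple. So B^2 = 0.
B^2 = 0, hence only two terms survive: exp(alpha B) = 1 + alpha B (parabolic case).
Answer: 1 + 7425/8273*e1 e3 - 6075/8273*e1 e4 - 6075/8273*e1 e5 - 5940/8273*e2 e3 + 4860/8273*e2 e4 + 4860/8273*e2 e5 + 75753/33092*e3 e4 + 84465/33092*e3 e5 - 1782/8273*e4 e5


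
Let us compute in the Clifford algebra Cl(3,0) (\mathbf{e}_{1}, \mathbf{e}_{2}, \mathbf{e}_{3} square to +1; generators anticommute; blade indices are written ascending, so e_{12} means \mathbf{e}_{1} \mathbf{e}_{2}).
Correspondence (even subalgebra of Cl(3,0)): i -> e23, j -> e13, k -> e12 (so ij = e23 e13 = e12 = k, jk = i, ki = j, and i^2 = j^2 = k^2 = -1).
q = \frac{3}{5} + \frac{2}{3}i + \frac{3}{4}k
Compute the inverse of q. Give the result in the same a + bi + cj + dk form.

In blades: q = \frac{3}{5} + \frac{3}{4} e_{12} + \frac{2}{3} e_{23}.
With qbar = \frac{3}{5} - \frac{3}{4} e_{12} - \frac{2}{3} e_{23} (scalar fixed, mapped units negated), q qbar = \frac{4921}{3600} (the sum of squared coefficients), so q^-1 = qbar / (\frac{4921}{3600}) = \frac{2160}{4921} - \frac{2700}{4921} e_{12} - \frac{2400}{4921} e_{23}; translating back:
Answer: \frac{2160}{4921} - \frac{2400}{4921}i - \frac{2700}{4921}k


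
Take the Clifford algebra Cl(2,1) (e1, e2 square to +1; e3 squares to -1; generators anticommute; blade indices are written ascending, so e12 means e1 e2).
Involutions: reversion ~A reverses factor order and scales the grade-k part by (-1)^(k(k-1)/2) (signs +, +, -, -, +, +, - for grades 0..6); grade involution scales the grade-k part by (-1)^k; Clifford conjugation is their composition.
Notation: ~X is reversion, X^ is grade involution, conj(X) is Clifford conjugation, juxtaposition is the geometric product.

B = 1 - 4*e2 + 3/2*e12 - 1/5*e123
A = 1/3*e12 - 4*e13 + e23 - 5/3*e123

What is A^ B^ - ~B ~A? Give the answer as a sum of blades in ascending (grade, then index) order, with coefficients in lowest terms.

first term: -1/6 + 23/15*e1 + 4/5*e2 - 197/30*e3 + 1/3*e12 - 73/6*e13 - 5*e23 + 53/3*e123
second term: -1/6 - 23/15*e1 - 4/5*e2 + 197/30*e3 - 1/3*e12 + 73/6*e13 + 5*e23 + 53/3*e123
Answer: 46/15*e1 + 8/5*e2 - 197/15*e3 + 2/3*e12 - 73/3*e13 - 10*e23


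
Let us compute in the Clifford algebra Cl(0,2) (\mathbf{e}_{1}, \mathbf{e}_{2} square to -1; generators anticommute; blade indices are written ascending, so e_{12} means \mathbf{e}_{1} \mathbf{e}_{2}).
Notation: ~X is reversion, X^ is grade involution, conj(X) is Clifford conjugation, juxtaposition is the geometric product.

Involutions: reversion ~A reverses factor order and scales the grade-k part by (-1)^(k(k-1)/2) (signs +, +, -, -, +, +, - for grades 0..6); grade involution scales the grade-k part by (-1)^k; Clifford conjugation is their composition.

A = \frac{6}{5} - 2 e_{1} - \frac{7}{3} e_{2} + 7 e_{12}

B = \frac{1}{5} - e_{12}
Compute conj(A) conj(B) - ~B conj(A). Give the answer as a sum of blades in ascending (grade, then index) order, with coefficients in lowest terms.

first term: \frac{181}{25} + \frac{41}{15} e_{1} - \frac{23}{15} e_{2} - \frac{1}{5} e_{12}
second term: \frac{181}{25} - \frac{29}{15} e_{1} + \frac{37}{15} e_{2} - \frac{1}{5} e_{12}
Answer: \frac{14}{3} e_{1} - 4 e_{2}


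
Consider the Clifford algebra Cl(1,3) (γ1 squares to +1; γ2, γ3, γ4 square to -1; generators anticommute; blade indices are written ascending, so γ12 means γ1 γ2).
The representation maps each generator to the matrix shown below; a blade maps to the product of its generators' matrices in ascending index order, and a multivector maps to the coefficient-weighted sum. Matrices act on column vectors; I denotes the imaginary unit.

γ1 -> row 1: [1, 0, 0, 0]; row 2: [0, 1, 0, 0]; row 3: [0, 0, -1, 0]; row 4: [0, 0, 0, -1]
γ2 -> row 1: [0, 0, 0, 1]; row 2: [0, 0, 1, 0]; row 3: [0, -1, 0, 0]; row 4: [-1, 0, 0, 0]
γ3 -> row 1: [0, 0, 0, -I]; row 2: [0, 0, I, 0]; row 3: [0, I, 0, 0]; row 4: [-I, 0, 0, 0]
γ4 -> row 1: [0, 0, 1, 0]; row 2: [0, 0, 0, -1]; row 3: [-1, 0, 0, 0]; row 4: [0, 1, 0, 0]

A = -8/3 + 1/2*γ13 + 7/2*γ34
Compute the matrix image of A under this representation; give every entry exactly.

Bivector images (products of the table entries): rho(γ13) = rho(γ1)rho(γ3) = row 1: [0, 0, 0, -I]; row 2: [0, 0, I, 0]; row 3: [0, -I, 0, 0]; row 4: [I, 0, 0, 0]; rho(γ34) = rho(γ3)rho(γ4) = row 1: [0, -I, 0, 0]; row 2: [-I, 0, 0, 0]; row 3: [0, 0, 0, -I]; row 4: [0, 0, -I, 0].
M = (-8/3)*1 + (1/2)*rho(γ13) + (7/2)*rho(γ34), summed entrywise (1 is the identity matrix):
Answer: row 1: [-8/3, -7*I/2, 0, -I/2]; row 2: [-7*I/2, -8/3, I/2, 0]; row 3: [0, -I/2, -8/3, -7*I/2]; row 4: [I/2, 0, -7*I/2, -8/3]


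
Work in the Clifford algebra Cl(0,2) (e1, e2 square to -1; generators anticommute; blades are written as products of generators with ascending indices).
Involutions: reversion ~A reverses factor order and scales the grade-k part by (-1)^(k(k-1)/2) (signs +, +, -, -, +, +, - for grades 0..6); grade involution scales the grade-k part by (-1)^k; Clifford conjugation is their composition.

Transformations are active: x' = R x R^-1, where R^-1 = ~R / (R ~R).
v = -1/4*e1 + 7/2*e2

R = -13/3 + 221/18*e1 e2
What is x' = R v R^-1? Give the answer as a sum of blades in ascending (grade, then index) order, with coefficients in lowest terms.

~R = -13/3 - 221/18*e1 e2, and R ~R = 54925/324, so R^-1 = ~R / (54925/324).
R v = -377/9*e1 - 1313/72*e2
Answer: 3109/1300*e1 - 1669/650*e2


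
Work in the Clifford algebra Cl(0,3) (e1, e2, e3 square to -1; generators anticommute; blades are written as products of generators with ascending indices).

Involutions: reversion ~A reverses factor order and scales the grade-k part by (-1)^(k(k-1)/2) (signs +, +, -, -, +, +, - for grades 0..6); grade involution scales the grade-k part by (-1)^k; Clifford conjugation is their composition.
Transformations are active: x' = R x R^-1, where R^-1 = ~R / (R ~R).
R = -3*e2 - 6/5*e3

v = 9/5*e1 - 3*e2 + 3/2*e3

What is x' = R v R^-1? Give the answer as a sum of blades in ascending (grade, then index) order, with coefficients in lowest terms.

~R = -3*e2 - 6/5*e3, and R ~R = -261/25, so R^-1 = ~R / (-261/25).
R v = -36/5 + 27/5*e1 e2 + 54/25*e1 e3 - 81/10*e2 e3
Answer: -9/5*e1 - 33/29*e2 - 183/58*e3


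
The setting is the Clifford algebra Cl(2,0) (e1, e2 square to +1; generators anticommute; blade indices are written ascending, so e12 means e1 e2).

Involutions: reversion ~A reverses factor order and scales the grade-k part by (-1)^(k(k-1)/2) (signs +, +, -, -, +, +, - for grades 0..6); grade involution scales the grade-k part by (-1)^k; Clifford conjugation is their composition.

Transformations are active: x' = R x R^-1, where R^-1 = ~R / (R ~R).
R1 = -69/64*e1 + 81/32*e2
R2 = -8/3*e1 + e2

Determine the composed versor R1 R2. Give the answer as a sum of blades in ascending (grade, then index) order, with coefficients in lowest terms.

Distribute over the terms of R1 (each basis-blade product reordered to ascending indices, repeated generators contracted through their squares):
(-69/64*e1) R2 = 23/8 - 69/64*e12
(81/32*e2) R2 = 81/32 + 27/4*e12
Summing the partial products and collecting blades:
Answer: 173/32 + 363/64*e12


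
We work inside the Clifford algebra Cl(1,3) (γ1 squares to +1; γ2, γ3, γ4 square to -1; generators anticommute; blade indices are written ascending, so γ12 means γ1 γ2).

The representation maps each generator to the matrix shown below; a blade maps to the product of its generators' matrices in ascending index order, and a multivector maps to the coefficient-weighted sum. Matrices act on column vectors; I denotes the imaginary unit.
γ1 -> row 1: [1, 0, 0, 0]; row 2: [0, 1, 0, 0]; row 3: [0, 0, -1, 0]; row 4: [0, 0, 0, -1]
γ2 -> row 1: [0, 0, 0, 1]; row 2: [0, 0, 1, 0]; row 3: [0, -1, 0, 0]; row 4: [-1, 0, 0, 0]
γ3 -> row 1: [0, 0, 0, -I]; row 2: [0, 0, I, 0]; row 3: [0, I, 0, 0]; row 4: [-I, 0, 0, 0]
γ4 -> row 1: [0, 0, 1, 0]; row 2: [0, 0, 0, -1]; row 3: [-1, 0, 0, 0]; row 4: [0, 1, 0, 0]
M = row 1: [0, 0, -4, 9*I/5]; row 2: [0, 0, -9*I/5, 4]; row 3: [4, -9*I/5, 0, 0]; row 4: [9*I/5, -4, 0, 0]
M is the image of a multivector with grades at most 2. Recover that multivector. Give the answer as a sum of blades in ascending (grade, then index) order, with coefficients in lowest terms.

Method: the blade images are trace-orthogonal — tr(rho(e_A) rho(e_B)^-1) = 4 if A = B and 0 otherwise — and rho(e_A)^-1 = (e_A)^2 * rho(e_A) with (e_A)^2 = +1 or -1, so the coefficient of e_A in the preimage is (e_A)^2 * tr(M rho(e_A))/4.
Nonzero projections over blades of grade <= 2: γ3: (γ3)^2 = -1, tr(M rho(γ3)) = 36/5, coefficient -9/5; γ4: (γ4)^2 = -1, tr(M rho(γ4)) = 16, coefficient -4. Every other blade of grade <= 2 projects to 0.
Answer: -9/5*γ3 - 4*γ4


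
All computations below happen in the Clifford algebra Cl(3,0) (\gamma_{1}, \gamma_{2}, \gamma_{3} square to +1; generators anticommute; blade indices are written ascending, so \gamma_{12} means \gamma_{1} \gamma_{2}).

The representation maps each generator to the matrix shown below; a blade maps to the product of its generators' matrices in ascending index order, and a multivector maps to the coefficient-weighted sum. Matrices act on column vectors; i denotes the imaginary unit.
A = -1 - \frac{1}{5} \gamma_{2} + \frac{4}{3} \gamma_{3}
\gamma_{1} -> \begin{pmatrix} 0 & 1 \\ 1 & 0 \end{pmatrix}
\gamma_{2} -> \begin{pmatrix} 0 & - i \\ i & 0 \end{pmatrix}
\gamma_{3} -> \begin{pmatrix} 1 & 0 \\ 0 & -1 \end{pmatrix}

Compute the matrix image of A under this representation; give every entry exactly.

M = (-1)*1 + (-\frac{1}{5})*rho(\gamma_{2}) + (\frac{4}{3})*rho(\gamma_{3}), summed entrywise (1 is the identity matrix):
Answer: \begin{pmatrix} \frac{1}{3} & \frac{i}{5} \\ - \frac{i}{5} & - \frac{7}{3} \end{pmatrix}


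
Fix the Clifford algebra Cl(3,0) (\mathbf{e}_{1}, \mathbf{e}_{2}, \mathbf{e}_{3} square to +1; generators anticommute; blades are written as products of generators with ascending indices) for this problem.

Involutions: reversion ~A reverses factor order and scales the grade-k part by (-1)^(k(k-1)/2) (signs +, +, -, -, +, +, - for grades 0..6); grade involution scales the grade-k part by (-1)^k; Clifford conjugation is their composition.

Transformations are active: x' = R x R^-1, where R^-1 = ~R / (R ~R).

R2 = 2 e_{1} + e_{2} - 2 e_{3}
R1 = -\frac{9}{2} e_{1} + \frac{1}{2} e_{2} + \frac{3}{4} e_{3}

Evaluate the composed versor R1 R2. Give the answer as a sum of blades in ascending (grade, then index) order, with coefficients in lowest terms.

Distribute over the terms of R1 (each basis-blade product reordered to ascending indices, repeated generators contracted through their squares):
(-\frac{9}{2} e_{1}) R2 = -9 - \frac{9}{2} e_{1} e_{2} + 9 e_{1} e_{3}
(\frac{1}{2} e_{2}) R2 = \frac{1}{2} - e_{1} e_{2} - e_{2} e_{3}
(\frac{3}{4} e_{3}) R2 = -\frac{3}{2} - \frac{3}{2} e_{1} e_{3} - \frac{3}{4} e_{2} e_{3}
Summing the partial products and collecting blades:
Answer: -10 - \frac{11}{2} e_{1} e_{2} + \frac{15}{2} e_{1} e_{3} - \frac{7}{4} e_{2} e_{3}


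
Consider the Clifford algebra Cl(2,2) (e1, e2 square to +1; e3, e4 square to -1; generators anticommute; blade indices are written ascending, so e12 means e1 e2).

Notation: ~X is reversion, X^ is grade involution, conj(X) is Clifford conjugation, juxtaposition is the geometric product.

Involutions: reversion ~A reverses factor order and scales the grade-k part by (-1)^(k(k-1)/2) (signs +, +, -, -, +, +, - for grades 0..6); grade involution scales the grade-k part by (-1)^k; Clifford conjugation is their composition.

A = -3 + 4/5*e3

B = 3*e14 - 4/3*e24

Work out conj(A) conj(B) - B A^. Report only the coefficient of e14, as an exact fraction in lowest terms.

first term: 9*e14 - 4*e24 - 12/5*e134 + 16/15*e234
second term: -9*e14 + 4*e24 + 12/5*e134 - 16/15*e234
Answer: 18


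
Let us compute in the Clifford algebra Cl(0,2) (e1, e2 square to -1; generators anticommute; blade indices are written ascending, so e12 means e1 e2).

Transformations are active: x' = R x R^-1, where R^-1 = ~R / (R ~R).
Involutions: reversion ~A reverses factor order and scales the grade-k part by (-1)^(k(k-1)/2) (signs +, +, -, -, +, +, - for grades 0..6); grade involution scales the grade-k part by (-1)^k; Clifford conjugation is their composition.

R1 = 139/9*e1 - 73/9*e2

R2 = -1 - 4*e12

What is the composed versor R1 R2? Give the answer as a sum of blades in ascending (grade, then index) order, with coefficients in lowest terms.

Distribute over the terms of R1 (each basis-blade product reordered to ascending indices, repeated generators contracted through their squares):
(139/9*e1) R2 = -139/9*e1 + 556/9*e2
(-73/9*e2) R2 = 292/9*e1 + 73/9*e2
Summing the partial products and collecting blades:
Answer: 17*e1 + 629/9*e2


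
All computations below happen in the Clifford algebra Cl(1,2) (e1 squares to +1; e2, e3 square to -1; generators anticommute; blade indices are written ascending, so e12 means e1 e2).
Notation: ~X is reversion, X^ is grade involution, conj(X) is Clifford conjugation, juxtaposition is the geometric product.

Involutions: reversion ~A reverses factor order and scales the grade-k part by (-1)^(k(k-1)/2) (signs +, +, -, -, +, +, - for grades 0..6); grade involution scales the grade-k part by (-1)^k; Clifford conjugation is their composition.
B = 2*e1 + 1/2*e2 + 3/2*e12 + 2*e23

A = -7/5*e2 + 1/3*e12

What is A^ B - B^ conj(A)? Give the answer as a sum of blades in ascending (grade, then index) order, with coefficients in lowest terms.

first term: -1/5 + 29/15*e1 - 2/3*e2 - 14/5*e3 - 14/5*e12 - 2/3*e13
second term: 1/5 - 29/15*e1 + 2/3*e2 + 14/5*e3 - 14/5*e12 - 2/3*e13
Answer: -2/5 + 58/15*e1 - 4/3*e2 - 28/5*e3


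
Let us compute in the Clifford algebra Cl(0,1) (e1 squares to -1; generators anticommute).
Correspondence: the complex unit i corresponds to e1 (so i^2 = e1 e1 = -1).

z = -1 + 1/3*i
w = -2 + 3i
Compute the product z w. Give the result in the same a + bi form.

In blades: z = -1 + 1/3*e1, w = -2 + 3*e1.
Distribute z over w term by term (generator squares from the signature, products reordered to ascending indices): (-1)*w = 2 - 3*e1; (1/3*e1)*w = -1 - 2/3*e1.
Sum: 1 - 11/3*e1; translating back through the correspondence:
Answer: 1 - 11/3*i


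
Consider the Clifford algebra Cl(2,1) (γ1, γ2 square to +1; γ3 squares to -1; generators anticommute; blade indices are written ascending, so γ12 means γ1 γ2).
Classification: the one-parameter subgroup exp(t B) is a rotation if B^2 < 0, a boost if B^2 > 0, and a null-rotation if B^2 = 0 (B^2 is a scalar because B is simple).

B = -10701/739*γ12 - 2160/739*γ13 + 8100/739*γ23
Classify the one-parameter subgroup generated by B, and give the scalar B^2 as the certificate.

B^2 term by term: the squares give (-10701/739)^2*(γ12)^2 + (-2160/739)^2*(γ13)^2 + (8100/739)^2*(γ23)^2 = 114511401/546121*(-1) + 4665600/546121*(+1) + 65610000/546121*(+1) = -81 (each basis 2-blade squares to minus the product of its generators' squares); cross terms between blades sharing an index anticommute and cancel. So B^2 = -81.
Answer: rotation, certificate B^2 = -81. The class reads off the invariant scalar -81 directly.
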